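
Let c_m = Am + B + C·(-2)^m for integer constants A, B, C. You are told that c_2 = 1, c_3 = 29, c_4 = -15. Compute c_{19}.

Write the equations: 2A + B + 4C = 1; 3A + B - 8C = 29; 4A + B + 16C = -15.
Subtracting the first from the second: A - 12C = 28.
Subtracting the second from the third: A + 24C = -44.
Solving: C = -2, A = 4, then B = 1.
So c_m = 4·m + 1 + (-2)·(-2)^m; at m=19 this is 1048653.

1048653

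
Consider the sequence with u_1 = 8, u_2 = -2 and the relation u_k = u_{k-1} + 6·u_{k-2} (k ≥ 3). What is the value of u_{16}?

Compute successive terms:
u_3 = 46;  u_4 = 34;  u_5 = 310;  …;  u_{13} = 1509334;  u_{14} = 4421506;  u_{15} = 13477510;  u_{16} = 40006546.
(Characteristic roots are 3 and -2.)

40006546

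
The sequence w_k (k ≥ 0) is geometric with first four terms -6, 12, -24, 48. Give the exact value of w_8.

-1536

Common ratio r = -2.
w_k = (-6)·(-2)^(k-0).
w_8 = (-6)·(-2)^8 = -1536.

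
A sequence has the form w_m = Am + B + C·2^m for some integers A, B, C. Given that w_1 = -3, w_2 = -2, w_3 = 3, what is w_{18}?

524230

The three given values yield: A + B + 2C = -3; 2A + B + 4C = -2; 3A + B + 8C = 3.
Subtracting the first from the second: A + 2C = 1.
Subtracting the second from the third: A + 4C = 5.
Solving: C = 2, A = -3, then B = -4.
Therefore w_{18} = -54 + (-4) + 2·262144 = 524230.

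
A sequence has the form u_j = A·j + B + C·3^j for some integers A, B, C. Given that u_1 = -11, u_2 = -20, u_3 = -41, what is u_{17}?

Write the equations: A + B + 3C = -11; 2A + B + 9C = -20; 3A + B + 27C = -41.
Subtracting the first from the second: A + 6C = -9.
Subtracting the second from the third: A + 18C = -21.
Solving: C = -1, A = -3, then B = -5.
Therefore u_{17} = -51 + (-5) + (-1)·129140163 = -129140219.

-129140219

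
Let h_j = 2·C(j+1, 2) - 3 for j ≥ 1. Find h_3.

9

C(4, 2) = 6, so h_3 = 9.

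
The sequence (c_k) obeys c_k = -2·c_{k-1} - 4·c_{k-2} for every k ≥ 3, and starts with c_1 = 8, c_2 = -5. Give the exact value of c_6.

-176

Step forward from the initial values:
c_3 = -22, c_4 = 64, c_5 = -40, c_6 = -176.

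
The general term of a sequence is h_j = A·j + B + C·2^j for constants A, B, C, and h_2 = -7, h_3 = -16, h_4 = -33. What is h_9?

At j = 2, 3, 4: 2A + B + 4C = -7; 3A + B + 8C = -16; 4A + B + 16C = -33.
Subtracting the first from the second: A + 4C = -9.
Subtracting the second from the third: A + 8C = -17.
Solving: C = -2, A = -1, then B = 3.
Hence h_9 = -1·9 + 3 + (-2)·512 = -1030.

-1030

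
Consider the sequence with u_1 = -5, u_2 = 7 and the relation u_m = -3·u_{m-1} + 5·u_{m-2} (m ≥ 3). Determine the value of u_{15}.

-1248090526

Applying the relation repeatedly:
u_3 = -46;  u_4 = 173;  u_5 = -749;  …;  u_{12} = 16935608;  u_{13} = -71004029;  u_{14} = 297690127;  u_{15} = -1248090526.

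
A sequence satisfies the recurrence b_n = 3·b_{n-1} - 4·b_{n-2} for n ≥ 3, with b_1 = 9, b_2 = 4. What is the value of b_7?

216

Applying the relation repeatedly:
b_3 = -24;  b_4 = -88;  b_5 = -168;  b_6 = -152;  b_7 = 216.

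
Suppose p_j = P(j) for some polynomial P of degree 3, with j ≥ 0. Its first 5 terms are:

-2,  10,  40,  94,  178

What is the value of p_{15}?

4798

1st diffs: 12, 30, 54, 84.
2nd diffs: 18, 24, 30.
3rd diffs: 6, 6 (constant).
So p_j = j^3 + 6j^2 + 5j - 2.
Evaluating at j = 15 gives p_{15} = 4798.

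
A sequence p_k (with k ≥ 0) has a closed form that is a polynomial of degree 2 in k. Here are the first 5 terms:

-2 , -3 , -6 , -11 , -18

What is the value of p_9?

-83

1st diffs: -1, -3, -5, -7.
2nd diffs: -2, -2, -2 (constant).
Newton forward-difference form: p_k = -2 + (-1)·C(k,1) + (-2)·C(k,2).
At k = 9: k = 9, so p_9 = -2 - 9 - 72 = -83.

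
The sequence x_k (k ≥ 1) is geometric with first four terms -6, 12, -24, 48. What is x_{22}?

12582912

Common ratio r = -2.
x_k = (-6)·(-2)^(k-1).
x_{22} = (-6)·(-2)^21 = 12582912.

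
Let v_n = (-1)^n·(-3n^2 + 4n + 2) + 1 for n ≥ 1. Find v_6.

(-1)^6 = 1; -3n^2 + 4n + 2 at n=6 is -82; so v_6 = -81.

-81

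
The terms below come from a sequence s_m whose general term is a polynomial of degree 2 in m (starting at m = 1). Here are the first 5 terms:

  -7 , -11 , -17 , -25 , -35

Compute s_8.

-77

1st diffs: -4, -6, -8, -10.
2nd diffs: -2, -2, -2 (constant).
Newton forward-difference form: s_m = -7 + (-4)·C(m-1,1) + (-2)·C(m-1,2).
At m = 8: m-1 = 7, so s_8 = -7 - 28 - 42 = -77.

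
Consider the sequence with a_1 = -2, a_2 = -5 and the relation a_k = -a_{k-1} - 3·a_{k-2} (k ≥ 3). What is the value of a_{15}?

-8989

Compute successive terms:
a_3 = 11, a_4 = 4, a_5 = -37, …, a_{12} = -1451, a_{13} = 2318, a_{14} = 2035, a_{15} = -8989.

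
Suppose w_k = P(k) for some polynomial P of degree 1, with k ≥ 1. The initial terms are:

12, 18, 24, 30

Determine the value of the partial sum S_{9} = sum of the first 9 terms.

324

1st diffs: 6, 6, 6 (constant).
So w_k = 6k + 6.
Continuing: …, 36, 42, 48, 54, …, w_9 = 60.
Summing k = 1..9 (9 terms) gives 324.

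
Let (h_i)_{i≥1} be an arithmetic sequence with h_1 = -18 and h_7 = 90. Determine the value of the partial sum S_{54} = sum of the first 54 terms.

24786

Common difference d = (90 - (-18)) / (7 - 1) = 18.
h_i = -18 + (i - 1)·18.
h_{54} = 936; S = 54·(-18 + 936)/2 = 24786.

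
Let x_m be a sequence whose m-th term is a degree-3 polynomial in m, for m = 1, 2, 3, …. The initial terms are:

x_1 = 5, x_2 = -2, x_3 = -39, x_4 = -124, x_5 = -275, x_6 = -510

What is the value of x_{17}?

1st diffs: -7, -37, -85, -151, -235.
2nd diffs: -30, -48, -66, -84.
3rd diffs: -18, -18, -18 (constant).
So x_m = -3m^3 + 3m^2 + 5m.
Evaluating at m = 17 gives x_{17} = -13787.

-13787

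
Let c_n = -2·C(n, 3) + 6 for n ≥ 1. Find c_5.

C(5, 3) = 10, so c_5 = -14.

-14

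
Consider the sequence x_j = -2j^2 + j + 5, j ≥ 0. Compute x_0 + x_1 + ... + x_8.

Over j = 0..8: Σj = 36, Σj² = 204.
Total = (-2)·204 + (1)·36 + (5)·9 = -327.

-327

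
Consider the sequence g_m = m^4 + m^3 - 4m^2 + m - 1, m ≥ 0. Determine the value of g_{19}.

g_{19} = 1·19^4 + 1·19^3 - 4·19^2 + 1·19 - 1 = 135754.

135754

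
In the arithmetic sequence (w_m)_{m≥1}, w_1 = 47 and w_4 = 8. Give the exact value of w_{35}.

Common difference d = (8 - 47) / (4 - 1) = -13.
w_m = 47 + (m - 1)·(-13).
w_{35} = 47 + 34·(-13) = -395.

-395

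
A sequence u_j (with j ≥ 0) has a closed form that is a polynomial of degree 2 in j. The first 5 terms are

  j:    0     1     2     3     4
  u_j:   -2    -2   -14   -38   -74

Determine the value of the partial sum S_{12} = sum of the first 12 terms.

1st diffs: 0, -12, -24, -36.
2nd diffs: -12, -12, -12 (constant).
Newton forward-difference form: u_j = -2 + (-12)·C(j,2).
Continuing: …, -122, -182, -254, -338, …, u_{11} = -662.
Summing j = 0..11 (12 terms) gives -2664.

-2664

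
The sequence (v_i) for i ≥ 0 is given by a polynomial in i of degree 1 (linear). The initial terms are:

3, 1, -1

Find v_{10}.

1st diffs: -2, -2 (constant).
So v_i = -2i + 3.
Evaluating at i = 10 gives v_{10} = -17.

-17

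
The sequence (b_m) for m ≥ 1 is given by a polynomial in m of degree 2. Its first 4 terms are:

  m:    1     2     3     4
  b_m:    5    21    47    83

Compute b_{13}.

857

1st diffs: 16, 26, 36.
2nd diffs: 10, 10 (constant).
Newton forward-difference form: b_m = 5 + 16·C(m-1,1) + 10·C(m-1,2).
At m = 13: m-1 = 12, so b_{13} = 5 + 192 + 660 = 857.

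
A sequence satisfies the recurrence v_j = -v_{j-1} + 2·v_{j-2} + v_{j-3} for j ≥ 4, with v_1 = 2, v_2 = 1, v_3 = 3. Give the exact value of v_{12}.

-156

Step forward from the initial values:
v_4 = 1  v_5 = 6  v_6 = -1  v_7 = 14  v_8 = -10  v_9 = 37  v_{10} = -43  v_{11} = 107  v_{12} = -156.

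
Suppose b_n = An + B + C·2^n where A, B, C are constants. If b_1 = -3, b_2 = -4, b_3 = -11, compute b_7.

-351

The three given values yield: A + B + 2C = -3; 2A + B + 4C = -4; 3A + B + 8C = -11.
Subtracting the first from the second: A + 2C = -1.
Subtracting the second from the third: A + 4C = -7.
Solving: C = -3, A = 5, then B = -2.
Hence b_7 = 5·7 + (-2) + (-3)·128 = -351.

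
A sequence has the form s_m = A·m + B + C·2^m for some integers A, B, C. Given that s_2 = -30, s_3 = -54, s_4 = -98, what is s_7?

-670

Write the equations: 2A + B + 4C = -30; 3A + B + 8C = -54; 4A + B + 16C = -98.
Subtracting the first from the second: A + 4C = -24.
Subtracting the second from the third: A + 8C = -44.
Solving: C = -5, A = -4, then B = -2.
Hence s_7 = -4·7 + (-2) + (-5)·128 = -670.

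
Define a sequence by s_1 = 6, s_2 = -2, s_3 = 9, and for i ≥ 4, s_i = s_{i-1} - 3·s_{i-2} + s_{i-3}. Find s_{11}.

Applying the relation repeatedly:
s_4 = 21  s_5 = -8  s_6 = -62  s_7 = -17  s_8 = 161  s_9 = 150  s_{10} = -350  s_{11} = -639.

-639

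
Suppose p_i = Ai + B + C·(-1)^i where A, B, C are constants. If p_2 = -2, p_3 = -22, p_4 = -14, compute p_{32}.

-182

Plug in i = 2, 3, 4: 2A + B + C = -2; 3A + B - C = -22; 4A + B + C = -14.
Subtracting the first from the second: A - 2C = -20.
Subtracting the second from the third: A + 2C = 8.
Solving: C = 7, A = -6, then B = 3.
Therefore p_{32} = -192 + 3 + 7·1 = -182.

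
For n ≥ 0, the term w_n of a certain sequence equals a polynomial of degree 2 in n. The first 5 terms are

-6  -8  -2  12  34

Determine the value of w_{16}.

1st diffs: -2, 6, 14, 22.
2nd diffs: 8, 8, 8 (constant).
Newton forward-difference form: w_n = -6 + (-2)·C(n,1) + 8·C(n,2).
At n = 16: n = 16, so w_{16} = -6 - 32 + 960 = 922.

922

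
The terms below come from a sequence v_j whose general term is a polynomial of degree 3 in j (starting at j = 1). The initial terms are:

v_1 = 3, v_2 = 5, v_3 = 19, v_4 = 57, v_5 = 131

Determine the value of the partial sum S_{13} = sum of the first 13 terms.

1st diffs: 2, 14, 38, 74.
2nd diffs: 12, 24, 36.
3rd diffs: 12, 12 (constant).
So v_j = 2j^3 - 6j^2 + 6j + 1.
Continuing: …, 253, 435, 689, 1027, …, v_{13} = 3459.
Summing j = 1..13 (13 terms) gives 12207.

12207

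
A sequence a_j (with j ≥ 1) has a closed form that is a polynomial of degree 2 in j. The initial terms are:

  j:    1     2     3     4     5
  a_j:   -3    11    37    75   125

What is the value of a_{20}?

2315

1st diffs: 14, 26, 38, 50.
2nd diffs: 12, 12, 12 (constant).
Newton forward-difference form: a_j = -3 + 14·C(j-1,1) + 12·C(j-1,2).
At j = 20: j-1 = 19, so a_{20} = -3 + 266 + 2052 = 2315.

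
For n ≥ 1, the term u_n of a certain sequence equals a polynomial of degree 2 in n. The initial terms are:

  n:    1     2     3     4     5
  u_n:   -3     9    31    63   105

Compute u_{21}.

1st diffs: 12, 22, 32, 42.
2nd diffs: 10, 10, 10 (constant).
Newton forward-difference form: u_n = -3 + 12·C(n-1,1) + 10·C(n-1,2).
At n = 21: n-1 = 20, so u_{21} = -3 + 240 + 1900 = 2137.

2137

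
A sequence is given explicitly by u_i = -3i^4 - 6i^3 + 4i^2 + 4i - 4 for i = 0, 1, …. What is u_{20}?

u_{20} = -3·20^4 - 6·20^3 + 4·20^2 + 4·20 - 4 = -526324.

-526324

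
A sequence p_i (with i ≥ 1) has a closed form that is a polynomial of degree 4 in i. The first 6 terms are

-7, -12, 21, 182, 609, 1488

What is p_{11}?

22533

1st diffs: -5, 33, 161, 427, 879.
2nd diffs: 38, 128, 266, 452.
3rd diffs: 90, 138, 186.
4th diffs: 48, 48 (constant).
So p_i = 2i^4 - 5i^3 - i^2 + 3i - 6.
Evaluating at i = 11 gives p_{11} = 22533.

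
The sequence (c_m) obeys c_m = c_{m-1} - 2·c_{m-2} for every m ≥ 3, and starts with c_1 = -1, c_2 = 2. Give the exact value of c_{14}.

88

Step forward from the initial values:
c_3 = 4; c_4 = 0; c_5 = -8; …; c_{11} = -56; c_{12} = 24; c_{13} = 136; c_{14} = 88.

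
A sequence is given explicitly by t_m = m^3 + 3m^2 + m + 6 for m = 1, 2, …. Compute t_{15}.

4071

t_{15} = 1·15^3 + 3·15^2 + 1·15 + 6 = 4071.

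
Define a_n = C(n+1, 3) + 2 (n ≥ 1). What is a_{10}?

167

C(11, 3) = 165, so a_{10} = 167.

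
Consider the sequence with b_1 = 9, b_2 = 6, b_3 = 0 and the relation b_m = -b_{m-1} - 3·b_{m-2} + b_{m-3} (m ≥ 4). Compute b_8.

b_4 = -9; b_5 = 15; b_6 = 12; b_7 = -66; b_8 = 45.

45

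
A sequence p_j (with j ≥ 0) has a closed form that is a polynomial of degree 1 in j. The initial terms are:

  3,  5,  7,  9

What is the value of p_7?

1st diffs: 2, 2, 2 (constant).
So p_j = 2j + 3.
Evaluating at j = 7 gives p_7 = 17.

17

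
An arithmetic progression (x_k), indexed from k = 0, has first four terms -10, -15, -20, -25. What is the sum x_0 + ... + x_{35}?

-3510

Common difference d = -5.
x_k = -10 + (k - 0)·(-5).
x_{35} = -185; S = 36·(-10 + (-185))/2 = -3510.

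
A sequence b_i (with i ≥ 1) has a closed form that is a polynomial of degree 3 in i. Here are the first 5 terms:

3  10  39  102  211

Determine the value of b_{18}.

1st diffs: 7, 29, 63, 109.
2nd diffs: 22, 34, 46.
3rd diffs: 12, 12 (constant).
So b_i = 2i^3 - i^2 - 4i + 6.
Evaluating at i = 18 gives b_{18} = 11274.

11274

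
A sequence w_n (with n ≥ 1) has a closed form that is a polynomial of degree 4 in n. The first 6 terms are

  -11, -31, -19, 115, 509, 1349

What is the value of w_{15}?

83429

1st diffs: -20, 12, 134, 394, 840.
2nd diffs: 32, 122, 260, 446.
3rd diffs: 90, 138, 186.
4th diffs: 48, 48 (constant).
Newton forward-difference form: w_n = -11 + (-20)·C(n-1,1) + 32·C(n-1,2) + 90·C(n-1,3) + 48·C(n-1,4).
At n = 15: n-1 = 14, so w_{15} = -11 - 280 + 2912 + 32760 + 48048 = 83429.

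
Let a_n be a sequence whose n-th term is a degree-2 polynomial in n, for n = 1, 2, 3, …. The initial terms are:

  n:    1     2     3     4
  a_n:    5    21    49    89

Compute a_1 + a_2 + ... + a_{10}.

1st diffs: 16, 28, 40.
2nd diffs: 12, 12 (constant).
So a_n = 6n^2 - 2n + 1.
Continuing: …, 141, 205, 281, 369, …, a_{10} = 581.
Summing n = 1..10 (10 terms) gives 2210.

2210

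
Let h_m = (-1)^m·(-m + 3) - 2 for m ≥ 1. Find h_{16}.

-15

(-1)^16 = 1; -m + 3 at m=16 is -13; so h_{16} = -15.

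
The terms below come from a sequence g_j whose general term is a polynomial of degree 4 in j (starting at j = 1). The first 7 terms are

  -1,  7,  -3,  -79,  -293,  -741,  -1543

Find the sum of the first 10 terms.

1st diffs: 8, -10, -76, -214, -448, -802.
2nd diffs: -18, -66, -138, -234, -354.
3rd diffs: -48, -72, -96, -120.
4th diffs: -24, -24, -24 (constant).
Newton forward-difference form: g_j = -1 + 8·C(j-1,1) + (-18)·C(j-1,2) + (-48)·C(j-1,3) + (-24)·C(j-1,4).
Continuing: -2843, -4809, -7633.
Summing j = 1..10 (10 terms) gives -17938.

-17938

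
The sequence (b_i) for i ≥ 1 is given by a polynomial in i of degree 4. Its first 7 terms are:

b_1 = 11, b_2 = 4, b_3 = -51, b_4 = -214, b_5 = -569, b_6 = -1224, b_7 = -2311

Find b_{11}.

-14459

1st diffs: -7, -55, -163, -355, -655, -1087.
2nd diffs: -48, -108, -192, -300, -432.
3rd diffs: -60, -84, -108, -132.
4th diffs: -24, -24, -24 (constant).
Newton forward-difference form: b_i = 11 + (-7)·C(i-1,1) + (-48)·C(i-1,2) + (-60)·C(i-1,3) + (-24)·C(i-1,4).
At i = 11: i-1 = 10, so b_{11} = 11 - 70 - 2160 - 7200 - 5040 = -14459.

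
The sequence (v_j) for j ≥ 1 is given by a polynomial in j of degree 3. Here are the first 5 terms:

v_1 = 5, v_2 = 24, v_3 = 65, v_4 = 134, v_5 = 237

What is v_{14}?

1st diffs: 19, 41, 69, 103.
2nd diffs: 22, 28, 34.
3rd diffs: 6, 6 (constant).
Newton forward-difference form: v_j = 5 + 19·C(j-1,1) + 22·C(j-1,2) + 6·C(j-1,3).
At j = 14: j-1 = 13, so v_{14} = 5 + 247 + 1716 + 1716 = 3684.

3684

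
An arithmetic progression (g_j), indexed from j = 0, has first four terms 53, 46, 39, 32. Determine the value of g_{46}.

Common difference d = -7.
g_j = 53 + (j - 0)·(-7).
g_{46} = 53 + 46·(-7) = -269.

-269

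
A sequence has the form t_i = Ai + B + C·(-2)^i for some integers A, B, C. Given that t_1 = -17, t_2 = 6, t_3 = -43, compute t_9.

-2065

Plug in i = 1, 2, 3: A + B - 2C = -17; 2A + B + 4C = 6; 3A + B - 8C = -43.
Subtracting the first from the second: A + 6C = 23.
Subtracting the second from the third: A - 12C = -49.
Solving: C = 4, A = -1, then B = -8.
Hence t_9 = -1·9 + (-8) + 4·(-512) = -2065.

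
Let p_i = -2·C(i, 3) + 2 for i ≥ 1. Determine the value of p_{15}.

-908

C(15, 3) = 455, so p_{15} = -908.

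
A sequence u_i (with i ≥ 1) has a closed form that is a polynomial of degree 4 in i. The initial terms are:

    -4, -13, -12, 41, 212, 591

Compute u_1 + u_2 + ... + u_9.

8796

1st diffs: -9, 1, 53, 171, 379.
2nd diffs: 10, 52, 118, 208.
3rd diffs: 42, 66, 90.
4th diffs: 24, 24 (constant).
Newton forward-difference form: u_i = -4 + (-9)·C(i-1,1) + 10·C(i-1,2) + 42·C(i-1,3) + 24·C(i-1,4).
Continuing: 1292, 2453, 4236.
Summing i = 1..9 (9 terms) gives 8796.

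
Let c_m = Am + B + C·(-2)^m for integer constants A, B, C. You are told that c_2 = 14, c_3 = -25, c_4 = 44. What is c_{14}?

49118

The three given values yield: 2A + B + 4C = 14; 3A + B - 8C = -25; 4A + B + 16C = 44.
Subtracting the first from the second: A - 12C = -39.
Subtracting the second from the third: A + 24C = 69.
Solving: C = 3, A = -3, then B = 8.
So c_m = -3·m + 8 + 3·(-2)^m; at m=14 this is 49118.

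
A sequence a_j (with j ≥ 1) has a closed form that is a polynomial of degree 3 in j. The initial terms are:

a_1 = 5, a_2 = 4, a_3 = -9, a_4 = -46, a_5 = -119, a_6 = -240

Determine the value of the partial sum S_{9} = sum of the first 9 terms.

-2511

1st diffs: -1, -13, -37, -73, -121.
2nd diffs: -12, -24, -36, -48.
3rd diffs: -12, -12, -12 (constant).
So a_j = -2j^3 + 6j^2 - 5j + 6.
Continuing: -421, -674, -1011.
Summing j = 1..9 (9 terms) gives -2511.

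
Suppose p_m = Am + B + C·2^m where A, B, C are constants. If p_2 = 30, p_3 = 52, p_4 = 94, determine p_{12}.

20510

The three given values yield: 2A + B + 4C = 30; 3A + B + 8C = 52; 4A + B + 16C = 94.
Subtracting the first from the second: A + 4C = 22.
Subtracting the second from the third: A + 8C = 42.
Solving: C = 5, A = 2, then B = 6.
So p_m = 2·m + 6 + 5·2^m; at m=12 this is 20510.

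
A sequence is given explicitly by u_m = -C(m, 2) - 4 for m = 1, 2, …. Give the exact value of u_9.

-40

C(9, 2) = 36, so u_9 = -40.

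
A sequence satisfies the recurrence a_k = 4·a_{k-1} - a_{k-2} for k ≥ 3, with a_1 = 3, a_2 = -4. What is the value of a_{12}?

-2712824

Iterate the recurrence:
a_3 = -19; a_4 = -72; a_5 = -269; a_6 = -1004; a_7 = -3747; a_8 = -13984; a_9 = -52189; a_{10} = -194772; a_{11} = -726899; a_{12} = -2712824.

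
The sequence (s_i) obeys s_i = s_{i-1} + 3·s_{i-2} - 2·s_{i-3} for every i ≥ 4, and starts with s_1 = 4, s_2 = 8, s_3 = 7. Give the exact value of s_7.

121

Compute successive terms:
s_4 = 23; s_5 = 28; s_6 = 83; s_7 = 121.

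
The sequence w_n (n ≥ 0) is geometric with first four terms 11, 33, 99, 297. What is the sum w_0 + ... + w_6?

Common ratio r = 3.
w_n = 11·3^(n-0).
S = 11·(3^7 - 1)/(3 - 1) = 11·(2187 - 1)/(2) = 12023.

12023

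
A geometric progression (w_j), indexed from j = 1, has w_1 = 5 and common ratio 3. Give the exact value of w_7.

w_j = 5·3^(j-1).
w_7 = 5·3^6 = 3645.

3645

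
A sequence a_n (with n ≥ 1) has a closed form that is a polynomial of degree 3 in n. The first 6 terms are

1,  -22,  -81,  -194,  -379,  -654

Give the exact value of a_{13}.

-6611

1st diffs: -23, -59, -113, -185, -275.
2nd diffs: -36, -54, -72, -90.
3rd diffs: -18, -18, -18 (constant).
Newton forward-difference form: a_n = 1 + (-23)·C(n-1,1) + (-36)·C(n-1,2) + (-18)·C(n-1,3).
At n = 13: n-1 = 12, so a_{13} = 1 - 276 - 2376 - 3960 = -6611.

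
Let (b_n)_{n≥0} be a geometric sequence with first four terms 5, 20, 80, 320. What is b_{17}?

Common ratio r = 4.
b_n = 5·4^(n-0).
b_{17} = 5·4^17 = 85899345920.

85899345920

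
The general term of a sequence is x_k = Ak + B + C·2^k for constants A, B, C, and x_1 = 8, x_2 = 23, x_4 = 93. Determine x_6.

At k = 1, 2, 4: A + B + 2C = 8; 2A + B + 4C = 23; 4A + B + 16C = 93.
Subtracting the first from the second: A + 2C = 15.
Subtracting the second from the third: 2A + 12C = 70.
Solving: C = 5, A = 5, then B = -7.
Therefore x_6 = 30 + (-7) + 5·64 = 343.

343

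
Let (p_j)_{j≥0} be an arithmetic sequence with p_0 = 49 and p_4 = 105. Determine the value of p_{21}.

343

Common difference d = (105 - 49) / (4 - 0) = 14.
p_j = 49 + (j - 0)·14.
p_{21} = 49 + 21·14 = 343.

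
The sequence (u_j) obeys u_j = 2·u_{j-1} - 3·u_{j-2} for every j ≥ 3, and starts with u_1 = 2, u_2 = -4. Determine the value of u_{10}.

u_3 = -14;  u_4 = -16;  u_5 = 10;  u_6 = 68;  u_7 = 106;  u_8 = 8;  u_9 = -302;  u_{10} = -628.

-628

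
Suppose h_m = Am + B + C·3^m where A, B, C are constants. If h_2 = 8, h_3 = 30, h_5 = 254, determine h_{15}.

14348958

The three given values yield: 2A + B + 9C = 8; 3A + B + 27C = 30; 5A + B + 243C = 254.
Subtracting the first from the second: A + 18C = 22.
Subtracting the second from the third: 2A + 216C = 224.
Solving: C = 1, A = 4, then B = -9.
Therefore h_{15} = 60 + (-9) + 1·14348907 = 14348958.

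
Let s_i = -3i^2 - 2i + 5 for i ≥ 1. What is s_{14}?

s_{14} = -3·14^2 - 2·14 + 5 = -611.

-611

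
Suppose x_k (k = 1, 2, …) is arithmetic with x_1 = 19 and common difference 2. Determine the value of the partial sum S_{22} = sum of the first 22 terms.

x_k = 19 + (k - 1)·2.
x_{22} = 61; S = 22·(19 + 61)/2 = 880.

880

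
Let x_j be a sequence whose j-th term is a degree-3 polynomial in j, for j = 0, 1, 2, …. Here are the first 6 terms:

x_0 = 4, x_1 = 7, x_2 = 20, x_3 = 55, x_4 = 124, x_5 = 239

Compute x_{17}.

1st diffs: 3, 13, 35, 69, 115.
2nd diffs: 10, 22, 34, 46.
3rd diffs: 12, 12, 12 (constant).
Newton forward-difference form: x_j = 4 + 3·C(j,1) + 10·C(j,2) + 12·C(j,3).
At j = 17: j = 17, so x_{17} = 4 + 51 + 1360 + 8160 = 9575.

9575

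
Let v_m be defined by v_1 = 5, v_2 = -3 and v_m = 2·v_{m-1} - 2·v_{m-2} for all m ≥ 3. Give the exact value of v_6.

Iterate the recurrence:
v_3 = -16, v_4 = -26, v_5 = -20, v_6 = 12.

12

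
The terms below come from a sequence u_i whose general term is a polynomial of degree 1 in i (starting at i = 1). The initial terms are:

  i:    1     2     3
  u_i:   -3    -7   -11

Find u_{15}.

-59

1st diffs: -4, -4 (constant).
So u_i = -4i + 1.
Evaluating at i = 15 gives u_{15} = -59.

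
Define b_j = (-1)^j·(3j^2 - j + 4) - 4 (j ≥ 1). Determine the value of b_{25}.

-1858

(-1)^25 = -1; 3j^2 - j + 4 at j=25 is 1854; so b_{25} = -1858.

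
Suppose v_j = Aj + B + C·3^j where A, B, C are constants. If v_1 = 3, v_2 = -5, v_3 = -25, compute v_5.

Write the equations: A + B + 3C = 3; 2A + B + 9C = -5; 3A + B + 27C = -25.
Subtracting the first from the second: A + 6C = -8.
Subtracting the second from the third: A + 18C = -20.
Solving: C = -1, A = -2, then B = 8.
Therefore v_5 = -10 + 8 + (-1)·243 = -245.

-245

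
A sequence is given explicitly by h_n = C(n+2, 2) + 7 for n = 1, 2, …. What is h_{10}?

73

C(12, 2) = 66, so h_{10} = 73.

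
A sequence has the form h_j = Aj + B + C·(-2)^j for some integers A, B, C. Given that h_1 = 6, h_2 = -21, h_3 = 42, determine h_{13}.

Write the equations: A + B - 2C = 6; 2A + B + 4C = -21; 3A + B - 8C = 42.
Subtracting the first from the second: A + 6C = -27.
Subtracting the second from the third: A - 12C = 63.
Solving: C = -5, A = 3, then B = -7.
Hence h_{13} = 3·13 + (-7) + (-5)·(-8192) = 40992.

40992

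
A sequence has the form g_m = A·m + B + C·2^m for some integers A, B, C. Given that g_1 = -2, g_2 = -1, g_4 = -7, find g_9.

-488

Plug in m = 1, 2, 4: A + B + 2C = -2; 2A + B + 4C = -1; 4A + B + 16C = -7.
Subtracting the first from the second: A + 2C = 1.
Subtracting the second from the third: 2A + 12C = -6.
Solving: C = -1, A = 3, then B = -3.
So g_m = 3·m + (-3) + (-1)·2^m; at m=9 this is -488.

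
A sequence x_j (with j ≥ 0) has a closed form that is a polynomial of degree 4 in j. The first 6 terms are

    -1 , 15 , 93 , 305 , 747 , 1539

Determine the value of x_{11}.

23385

1st diffs: 16, 78, 212, 442, 792.
2nd diffs: 62, 134, 230, 350.
3rd diffs: 72, 96, 120.
4th diffs: 24, 24 (constant).
Newton forward-difference form: x_j = -1 + 16·C(j,1) + 62·C(j,2) + 72·C(j,3) + 24·C(j,4).
At j = 11: j = 11, so x_{11} = -1 + 176 + 3410 + 11880 + 7920 = 23385.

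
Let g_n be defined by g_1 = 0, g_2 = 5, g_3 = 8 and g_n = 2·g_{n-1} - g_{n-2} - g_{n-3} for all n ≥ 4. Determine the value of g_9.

-81

Applying the relation repeatedly:
g_4 = 11  g_5 = 9  g_6 = -1  g_7 = -22  g_8 = -52  g_9 = -81.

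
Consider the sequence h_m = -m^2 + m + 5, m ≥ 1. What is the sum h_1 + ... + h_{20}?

Over m = 1..20: Σm = 210, Σm² = 2870.
Total = (-1)·2870 + (1)·210 + (5)·20 = -2560.

-2560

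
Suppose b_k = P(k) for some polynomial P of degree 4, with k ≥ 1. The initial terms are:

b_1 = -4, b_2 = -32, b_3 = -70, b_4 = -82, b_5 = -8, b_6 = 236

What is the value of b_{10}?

1st diffs: -28, -38, -12, 74, 244.
2nd diffs: -10, 26, 86, 170.
3rd diffs: 36, 60, 84.
4th diffs: 24, 24 (constant).
Newton forward-difference form: b_k = -4 + (-28)·C(k-1,1) + (-10)·C(k-1,2) + 36·C(k-1,3) + 24·C(k-1,4).
At k = 10: k-1 = 9, so b_{10} = -4 - 252 - 360 + 3024 + 3024 = 5432.

5432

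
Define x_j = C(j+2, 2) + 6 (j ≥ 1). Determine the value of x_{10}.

C(12, 2) = 66, so x_{10} = 72.

72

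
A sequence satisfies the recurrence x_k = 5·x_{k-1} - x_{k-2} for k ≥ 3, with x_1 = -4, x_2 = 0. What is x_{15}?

Applying the relation repeatedly:
x_3 = 4; x_4 = 20; x_5 = 96; …; x_{12} = 5565100; x_{13} = 26663996; x_{14} = 127754880; x_{15} = 612110404.

612110404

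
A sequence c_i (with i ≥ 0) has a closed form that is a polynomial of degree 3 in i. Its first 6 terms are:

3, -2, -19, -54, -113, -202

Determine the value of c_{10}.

-1307

1st diffs: -5, -17, -35, -59, -89.
2nd diffs: -12, -18, -24, -30.
3rd diffs: -6, -6, -6 (constant).
Newton forward-difference form: c_i = 3 + (-5)·C(i,1) + (-12)·C(i,2) + (-6)·C(i,3).
At i = 10: i = 10, so c_{10} = 3 - 50 - 540 - 720 = -1307.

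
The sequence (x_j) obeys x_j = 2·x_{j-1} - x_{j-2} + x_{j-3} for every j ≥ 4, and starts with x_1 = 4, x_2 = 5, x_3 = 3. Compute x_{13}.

1074

x_4 = 5; x_5 = 12; x_6 = 22; x_7 = 37; x_8 = 64; x_9 = 113; x_{10} = 199; x_{11} = 349; x_{12} = 612; x_{13} = 1074.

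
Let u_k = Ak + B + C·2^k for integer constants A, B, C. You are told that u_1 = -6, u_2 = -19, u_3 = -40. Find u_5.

-146

At k = 1, 2, 3: A + B + 2C = -6; 2A + B + 4C = -19; 3A + B + 8C = -40.
Subtracting the first from the second: A + 2C = -13.
Subtracting the second from the third: A + 4C = -21.
Solving: C = -4, A = -5, then B = 7.
Therefore u_5 = -25 + 7 + (-4)·32 = -146.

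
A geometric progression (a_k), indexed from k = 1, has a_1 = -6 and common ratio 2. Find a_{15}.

-98304

a_k = (-6)·2^(k-1).
a_{15} = (-6)·2^14 = -98304.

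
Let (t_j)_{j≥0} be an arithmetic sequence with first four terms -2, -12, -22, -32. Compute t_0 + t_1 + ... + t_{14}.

Common difference d = -10.
t_j = -2 + (j - 0)·(-10).
t_{14} = -142; S = 15·(-2 + (-142))/2 = -1080.

-1080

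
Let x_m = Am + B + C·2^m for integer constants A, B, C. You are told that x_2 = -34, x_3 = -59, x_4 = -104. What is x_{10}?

-5174

Plug in m = 2, 3, 4: 2A + B + 4C = -34; 3A + B + 8C = -59; 4A + B + 16C = -104.
Subtracting the first from the second: A + 4C = -25.
Subtracting the second from the third: A + 8C = -45.
Solving: C = -5, A = -5, then B = -4.
So x_m = -5·m + (-4) + (-5)·2^m; at m=10 this is -5174.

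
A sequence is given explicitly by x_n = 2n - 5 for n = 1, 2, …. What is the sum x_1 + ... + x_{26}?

572

Over n = 1..26: Σn = 351.
Total = (2)·351 + (-5)·26 = 572.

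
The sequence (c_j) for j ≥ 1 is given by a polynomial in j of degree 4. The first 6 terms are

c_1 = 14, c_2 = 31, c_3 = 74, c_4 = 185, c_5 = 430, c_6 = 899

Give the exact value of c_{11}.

11434

1st diffs: 17, 43, 111, 245, 469.
2nd diffs: 26, 68, 134, 224.
3rd diffs: 42, 66, 90.
4th diffs: 24, 24 (constant).
Newton forward-difference form: c_j = 14 + 17·C(j-1,1) + 26·C(j-1,2) + 42·C(j-1,3) + 24·C(j-1,4).
At j = 11: j-1 = 10, so c_{11} = 14 + 170 + 1170 + 5040 + 5040 = 11434.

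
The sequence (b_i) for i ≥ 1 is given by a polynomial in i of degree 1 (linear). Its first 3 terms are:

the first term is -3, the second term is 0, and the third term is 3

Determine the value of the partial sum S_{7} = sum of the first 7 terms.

42

1st diffs: 3, 3 (constant).
So b_i = 3i - 6.
Continuing: 6, 9, 12, 15.
Summing i = 1..7 (7 terms) gives 42.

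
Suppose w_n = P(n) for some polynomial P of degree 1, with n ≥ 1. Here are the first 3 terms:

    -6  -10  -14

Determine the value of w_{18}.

-74

1st diffs: -4, -4 (constant).
So w_n = -4n - 2.
Evaluating at n = 18 gives w_{18} = -74.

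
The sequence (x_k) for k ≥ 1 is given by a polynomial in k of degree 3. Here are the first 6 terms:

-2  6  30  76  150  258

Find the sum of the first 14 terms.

1st diffs: 8, 24, 46, 74, 108.
2nd diffs: 16, 22, 28, 34.
3rd diffs: 6, 6, 6 (constant).
So x_k = k^3 + 2k^2 - 5k.
Continuing: …, 406, 600, 846, 1150, …, x_{14} = 3066.
Summing k = 1..14 (14 terms) gives 12530.

12530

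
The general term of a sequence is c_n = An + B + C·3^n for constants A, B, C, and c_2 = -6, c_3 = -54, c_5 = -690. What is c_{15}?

-43046622

Write the equations: 2A + B + 9C = -6; 3A + B + 27C = -54; 5A + B + 243C = -690.
Subtracting the first from the second: A + 18C = -48.
Subtracting the second from the third: 2A + 216C = -636.
Solving: C = -3, A = 6, then B = 9.
So c_n = 6·n + 9 + (-3)·3^n; at n=15 this is -43046622.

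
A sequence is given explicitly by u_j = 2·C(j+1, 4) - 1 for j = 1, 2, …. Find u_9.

C(10, 4) = 210, so u_9 = 419.

419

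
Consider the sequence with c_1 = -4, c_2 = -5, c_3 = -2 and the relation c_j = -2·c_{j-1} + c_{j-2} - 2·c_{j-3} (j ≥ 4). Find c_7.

Compute successive terms:
c_4 = 7  c_5 = -6  c_6 = 23  c_7 = -66.

-66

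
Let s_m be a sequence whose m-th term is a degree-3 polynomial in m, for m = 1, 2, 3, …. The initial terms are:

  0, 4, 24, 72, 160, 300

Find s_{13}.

3744

1st diffs: 4, 20, 48, 88, 140.
2nd diffs: 16, 28, 40, 52.
3rd diffs: 12, 12, 12 (constant).
Newton forward-difference form: s_m = 4·C(m-1,1) + 16·C(m-1,2) + 12·C(m-1,3).
At m = 13: m-1 = 12, so s_{13} = 48 + 1056 + 2640 = 3744.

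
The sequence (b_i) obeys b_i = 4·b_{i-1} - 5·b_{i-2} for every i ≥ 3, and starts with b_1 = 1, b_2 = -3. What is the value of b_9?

Step forward from the initial values:
b_3 = -17;  b_4 = -53;  b_5 = -127;  b_6 = -243;  b_7 = -337;  b_8 = -133;  b_9 = 1153.

1153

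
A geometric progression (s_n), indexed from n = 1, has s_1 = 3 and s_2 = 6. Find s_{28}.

402653184

Common ratio r = 2.
s_n = 3·2^(n-1).
s_{28} = 3·2^27 = 402653184.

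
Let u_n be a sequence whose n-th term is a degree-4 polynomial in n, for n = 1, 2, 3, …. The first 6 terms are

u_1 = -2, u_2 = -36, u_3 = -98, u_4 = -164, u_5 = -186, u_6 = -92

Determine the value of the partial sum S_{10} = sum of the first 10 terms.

6178

1st diffs: -34, -62, -66, -22, 94.
2nd diffs: -28, -4, 44, 116.
3rd diffs: 24, 48, 72.
4th diffs: 24, 24 (constant).
So u_n = n^4 - 6n^3 - 3n^2 + 2n + 4.
Continuing: 214, 852, 1966, 3724.
Summing n = 1..10 (10 terms) gives 6178.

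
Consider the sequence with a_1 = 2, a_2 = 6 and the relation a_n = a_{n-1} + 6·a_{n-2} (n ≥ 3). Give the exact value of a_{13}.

1062882

a_3 = 18, a_4 = 54, a_5 = 162, …, a_{10} = 39366, a_{11} = 118098, a_{12} = 354294, a_{13} = 1062882.
(Characteristic roots are 3 and -2.)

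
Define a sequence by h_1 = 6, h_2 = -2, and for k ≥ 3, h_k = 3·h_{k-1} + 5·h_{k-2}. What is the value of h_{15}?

496379544

Applying the relation repeatedly:
h_3 = 24, h_4 = 62, h_5 = 306, …, h_{12} = 6735452, h_{13} = 28239126, h_{14} = 118394638, h_{15} = 496379544.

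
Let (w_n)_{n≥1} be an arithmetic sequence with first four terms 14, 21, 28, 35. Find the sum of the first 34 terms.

Common difference d = 7.
w_n = 14 + (n - 1)·7.
w_{34} = 245; S = 34·(14 + 245)/2 = 4403.

4403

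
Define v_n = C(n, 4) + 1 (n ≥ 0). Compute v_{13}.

716

C(13, 4) = 715, so v_{13} = 716.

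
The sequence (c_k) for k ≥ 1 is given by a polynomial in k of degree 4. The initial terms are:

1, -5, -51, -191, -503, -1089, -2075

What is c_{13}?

1st diffs: -6, -46, -140, -312, -586, -986.
2nd diffs: -40, -94, -172, -274, -400.
3rd diffs: -54, -78, -102, -126.
4th diffs: -24, -24, -24 (constant).
Newton forward-difference form: c_k = 1 + (-6)·C(k-1,1) + (-40)·C(k-1,2) + (-54)·C(k-1,3) + (-24)·C(k-1,4).
At k = 13: k-1 = 12, so c_{13} = 1 - 72 - 2640 - 11880 - 11880 = -26471.

-26471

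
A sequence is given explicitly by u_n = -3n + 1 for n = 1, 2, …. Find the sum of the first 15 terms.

-345

Over n = 1..15: Σn = 120.
Total = (-3)·120 + (1)·15 = -345.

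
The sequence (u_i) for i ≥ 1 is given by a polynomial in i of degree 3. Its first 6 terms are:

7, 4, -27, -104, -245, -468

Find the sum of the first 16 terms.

1st diffs: -3, -31, -77, -141, -223.
2nd diffs: -28, -46, -64, -82.
3rd diffs: -18, -18, -18 (constant).
So u_i = -3i^3 + 4i^2 + 6i.
Continuing: …, -791, -1232, -1809, -2540, …, u_{16} = -11168.
Summing i = 1..16 (16 terms) gives -48688.

-48688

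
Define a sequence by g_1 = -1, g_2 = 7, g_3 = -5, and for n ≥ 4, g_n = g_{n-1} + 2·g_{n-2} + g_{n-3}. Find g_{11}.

712

Iterate the recurrence:
g_4 = 8, g_5 = 5, g_6 = 16, g_7 = 34, g_8 = 71, g_9 = 155, g_{10} = 331, g_{11} = 712.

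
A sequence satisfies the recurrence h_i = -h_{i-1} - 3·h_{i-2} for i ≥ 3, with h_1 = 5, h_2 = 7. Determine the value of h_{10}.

-1043

Iterate the recurrence:
h_3 = -22, h_4 = 1, h_5 = 65, h_6 = -68, h_7 = -127, h_8 = 331, h_9 = 50, h_{10} = -1043.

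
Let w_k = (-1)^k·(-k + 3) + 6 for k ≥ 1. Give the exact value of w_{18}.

-9

(-1)^18 = 1; -k + 3 at k=18 is -15; so w_{18} = -9.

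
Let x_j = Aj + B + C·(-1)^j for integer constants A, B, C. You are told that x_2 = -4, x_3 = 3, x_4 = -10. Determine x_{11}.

-21

The three given values yield: 2A + B + C = -4; 3A + B - C = 3; 4A + B + C = -10.
Subtracting the first from the second: A - 2C = 7.
Subtracting the second from the third: A + 2C = -13.
Solving: C = -5, A = -3, then B = 7.
Hence x_{11} = -3·11 + 7 + (-5)·(-1) = -21.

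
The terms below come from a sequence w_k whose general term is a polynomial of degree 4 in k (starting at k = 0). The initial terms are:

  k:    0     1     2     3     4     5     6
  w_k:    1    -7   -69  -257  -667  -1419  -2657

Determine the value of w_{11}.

1st diffs: -8, -62, -188, -410, -752, -1238.
2nd diffs: -54, -126, -222, -342, -486.
3rd diffs: -72, -96, -120, -144.
4th diffs: -24, -24, -24 (constant).
Newton forward-difference form: w_k = 1 + (-8)·C(k,1) + (-54)·C(k,2) + (-72)·C(k,3) + (-24)·C(k,4).
At k = 11: k = 11, so w_{11} = 1 - 88 - 2970 - 11880 - 7920 = -22857.

-22857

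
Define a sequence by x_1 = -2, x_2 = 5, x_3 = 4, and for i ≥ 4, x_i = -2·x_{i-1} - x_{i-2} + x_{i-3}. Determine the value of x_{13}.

Applying the relation repeatedly:
x_4 = -15, x_5 = 31, x_6 = -43, x_7 = 40, x_8 = -6, x_9 = -71, x_{10} = 188, x_{11} = -311, x_{12} = 363, x_{13} = -227.

-227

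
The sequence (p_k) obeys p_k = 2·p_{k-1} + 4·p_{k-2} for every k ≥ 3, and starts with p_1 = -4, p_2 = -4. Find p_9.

-24064

Step forward from the initial values:
p_3 = -24  p_4 = -64  p_5 = -224  p_6 = -704  p_7 = -2304  p_8 = -7424  p_9 = -24064.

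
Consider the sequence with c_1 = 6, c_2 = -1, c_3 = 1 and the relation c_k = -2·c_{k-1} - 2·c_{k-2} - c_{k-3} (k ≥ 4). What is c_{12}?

-11

Iterate the recurrence:
c_4 = -6; c_5 = 11; c_6 = -11; c_7 = 6; c_8 = -1; c_9 = 1; c_{10} = -6; c_{11} = 11; c_{12} = -11.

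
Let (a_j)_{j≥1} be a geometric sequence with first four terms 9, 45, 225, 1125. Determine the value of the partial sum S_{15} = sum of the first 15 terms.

68664550779

Common ratio r = 5.
a_j = 9·5^(j-1).
S = 9·(5^15 - 1)/(5 - 1) = 9·(30517578125 - 1)/(4) = 68664550779.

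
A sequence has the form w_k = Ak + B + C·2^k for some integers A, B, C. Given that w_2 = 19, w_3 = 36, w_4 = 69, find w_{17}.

524306

Plug in k = 2, 3, 4: 2A + B + 4C = 19; 3A + B + 8C = 36; 4A + B + 16C = 69.
Subtracting the first from the second: A + 4C = 17.
Subtracting the second from the third: A + 8C = 33.
Solving: C = 4, A = 1, then B = 1.
Therefore w_{17} = 17 + 1 + 4·131072 = 524306.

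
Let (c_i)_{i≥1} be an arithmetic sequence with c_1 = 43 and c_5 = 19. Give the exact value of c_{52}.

Common difference d = (19 - 43) / (5 - 1) = -6.
c_i = 43 + (i - 1)·(-6).
c_{52} = 43 + 51·(-6) = -263.

-263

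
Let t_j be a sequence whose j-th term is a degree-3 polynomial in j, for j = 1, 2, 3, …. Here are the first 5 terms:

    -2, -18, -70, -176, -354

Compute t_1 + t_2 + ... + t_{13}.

1st diffs: -16, -52, -106, -178.
2nd diffs: -36, -54, -72.
3rd diffs: -18, -18 (constant).
Newton forward-difference form: t_j = -2 + (-16)·C(j-1,1) + (-36)·C(j-1,2) + (-18)·C(j-1,3).
Continuing: …, -622, -998, -1500, -2146, …, t_{13} = -6530.
Summing j = 1..13 (13 terms) gives -24440.

-24440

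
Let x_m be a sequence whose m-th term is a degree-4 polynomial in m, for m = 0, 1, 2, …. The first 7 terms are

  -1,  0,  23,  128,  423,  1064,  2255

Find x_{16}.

123615

1st diffs: 1, 23, 105, 295, 641, 1191.
2nd diffs: 22, 82, 190, 346, 550.
3rd diffs: 60, 108, 156, 204.
4th diffs: 48, 48, 48 (constant).
Newton forward-difference form: x_m = -1 + 1·C(m,1) + 22·C(m,2) + 60·C(m,3) + 48·C(m,4).
At m = 16: m = 16, so x_{16} = -1 + 16 + 2640 + 33600 + 87360 = 123615.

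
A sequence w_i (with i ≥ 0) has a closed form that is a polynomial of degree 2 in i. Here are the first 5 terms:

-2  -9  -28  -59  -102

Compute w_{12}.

-878

1st diffs: -7, -19, -31, -43.
2nd diffs: -12, -12, -12 (constant).
Newton forward-difference form: w_i = -2 + (-7)·C(i,1) + (-12)·C(i,2).
At i = 12: i = 12, so w_{12} = -2 - 84 - 792 = -878.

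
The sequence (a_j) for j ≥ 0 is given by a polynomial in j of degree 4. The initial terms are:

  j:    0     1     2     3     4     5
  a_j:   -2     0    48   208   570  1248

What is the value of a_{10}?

15048

1st diffs: 2, 48, 160, 362, 678.
2nd diffs: 46, 112, 202, 316.
3rd diffs: 66, 90, 114.
4th diffs: 24, 24 (constant).
So a_j = j^4 + 5j^3 + j^2 - 5j - 2.
Evaluating at j = 10 gives a_{10} = 15048.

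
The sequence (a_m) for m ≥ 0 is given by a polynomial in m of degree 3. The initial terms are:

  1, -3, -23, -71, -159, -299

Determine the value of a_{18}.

-12311

1st diffs: -4, -20, -48, -88, -140.
2nd diffs: -16, -28, -40, -52.
3rd diffs: -12, -12, -12 (constant).
So a_m = -2m^3 - 2m^2 + 1.
Evaluating at m = 18 gives a_{18} = -12311.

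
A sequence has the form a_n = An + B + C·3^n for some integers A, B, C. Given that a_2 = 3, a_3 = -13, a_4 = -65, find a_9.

The three given values yield: 2A + B + 9C = 3; 3A + B + 27C = -13; 4A + B + 81C = -65.
Subtracting the first from the second: A + 18C = -16.
Subtracting the second from the third: A + 54C = -52.
Solving: C = -1, A = 2, then B = 8.
Therefore a_9 = 18 + 8 + (-1)·19683 = -19657.

-19657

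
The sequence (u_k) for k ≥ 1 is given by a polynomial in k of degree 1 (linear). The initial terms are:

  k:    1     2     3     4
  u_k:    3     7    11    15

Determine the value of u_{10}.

1st diffs: 4, 4, 4 (constant).
So u_k = 4k - 1.
Evaluating at k = 10 gives u_{10} = 39.

39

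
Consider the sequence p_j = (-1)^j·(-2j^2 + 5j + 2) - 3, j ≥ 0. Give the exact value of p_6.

(-1)^6 = 1; -2j^2 + 5j + 2 at j=6 is -40; so p_6 = -43.

-43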